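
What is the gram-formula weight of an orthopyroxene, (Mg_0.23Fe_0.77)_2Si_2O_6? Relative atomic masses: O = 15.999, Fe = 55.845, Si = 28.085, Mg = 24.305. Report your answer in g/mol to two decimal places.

249.35 g/mol

Mg: 0.46 × 24.305 = 11.1803
Fe: 1.54 × 55.845 = 86.0013
Si: 2 × 28.085 = 56.1700
O: 6 × 15.999 = 95.9940
Summing the contributions gives the formula mass.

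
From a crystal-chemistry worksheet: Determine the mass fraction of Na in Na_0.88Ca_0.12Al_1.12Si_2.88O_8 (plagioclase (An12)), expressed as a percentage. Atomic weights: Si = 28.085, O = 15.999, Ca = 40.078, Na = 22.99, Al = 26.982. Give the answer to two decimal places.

Formula mass = 0.88·22.99 + 0.12·40.078 + 1.12·26.982 + 2.88·28.085 + 8·15.999 = 264.137 g/mol, of which 20.231 g is Na.
So Na makes up 20.231/264.137 = 0.0766 of the mass, i.e. 7.66%.

7.66 weight percent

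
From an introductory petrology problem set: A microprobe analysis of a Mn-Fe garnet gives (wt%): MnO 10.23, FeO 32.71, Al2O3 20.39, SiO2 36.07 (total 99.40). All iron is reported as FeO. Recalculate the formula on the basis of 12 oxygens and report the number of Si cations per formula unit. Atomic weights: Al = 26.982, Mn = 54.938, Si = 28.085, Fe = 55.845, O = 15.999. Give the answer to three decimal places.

3.002 Si apfu

MnO (M=70.937): mol = 0.14421; Mn = 0.14421, O = 0.14421.
FeO (M=71.844): mol = 0.45529; Fe = 0.45529, O = 0.45529.
Al2O3 (M=101.961): mol = 0.19998; Al = 0.39996, O = 0.59994.
SiO2 (M=60.083): mol = 0.60034; Si = 0.60034, O = 1.20068.
ΣO = 2.40012; factor = 12/ΣO = 4.99975.
Si apfu = 0.60034 × 4.99975 = 3.002.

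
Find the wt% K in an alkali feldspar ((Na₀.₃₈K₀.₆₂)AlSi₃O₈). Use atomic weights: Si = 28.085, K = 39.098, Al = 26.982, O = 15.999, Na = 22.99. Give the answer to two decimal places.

8.91 mass %

Formula mass = 0.38*22.99 + 0.62*39.098 + 1*26.982 + 3*28.085 + 8*15.999 = 272.206 g/mol, of which 24.241 g is K.
So K makes up 24.241/272.206 = 0.0891 of the mass, i.e. 8.91%.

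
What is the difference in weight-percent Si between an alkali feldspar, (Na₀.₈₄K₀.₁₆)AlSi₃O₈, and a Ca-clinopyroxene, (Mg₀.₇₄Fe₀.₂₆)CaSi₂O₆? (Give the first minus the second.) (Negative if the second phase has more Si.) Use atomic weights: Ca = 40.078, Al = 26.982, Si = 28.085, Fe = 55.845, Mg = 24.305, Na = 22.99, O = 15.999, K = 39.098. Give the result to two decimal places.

M((Na₀.₈₄K₀.₁₆)AlSi₃O₈) = 264.796 g/mol, so wt% Si = 84.255/264.796 × 100 = 31.82%.
M((Mg₀.₇₄Fe₀.₂₆)CaSi₂O₆) = 224.747 g/mol, so wt% Si = 56.170/224.747 × 100 = 24.99%.
31.82 − 24.99 = 6.83 pp.

6.83 percentage points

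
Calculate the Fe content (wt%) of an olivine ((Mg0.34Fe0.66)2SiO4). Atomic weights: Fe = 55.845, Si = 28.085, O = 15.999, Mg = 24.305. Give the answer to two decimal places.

40.43 wt%

Formula mass = 0.68*24.305 + 1.32*55.845 + 1*28.085 + 4*15.999 = 182.324 g/mol, of which 73.715 g is Fe.
So Fe makes up 73.715/182.324 = 0.4043 of the mass, i.e. 40.43%.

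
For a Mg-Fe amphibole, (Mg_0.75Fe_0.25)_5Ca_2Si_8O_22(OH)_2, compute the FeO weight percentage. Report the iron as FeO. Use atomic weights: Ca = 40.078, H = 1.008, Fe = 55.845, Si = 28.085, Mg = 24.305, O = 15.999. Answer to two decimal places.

M((Mg_0.75Fe_0.25)_5Ca_2Si_8O_22(OH)_2) = 851.778 g/mol; M(FeO) = 71.844 g/mol.
Moles FeO per formula unit = 1.25 Fe ÷ 1 = 1.2500.
FeO fraction = (1.2500 × 71.844) / 851.778 = 89.805/851.778 = 0.1054.

10.54 wt%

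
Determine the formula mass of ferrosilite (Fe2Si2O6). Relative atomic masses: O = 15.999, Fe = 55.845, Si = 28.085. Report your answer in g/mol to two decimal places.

263.85 g/mol

M = 2(55.845) + 2(28.085) + 6(15.999)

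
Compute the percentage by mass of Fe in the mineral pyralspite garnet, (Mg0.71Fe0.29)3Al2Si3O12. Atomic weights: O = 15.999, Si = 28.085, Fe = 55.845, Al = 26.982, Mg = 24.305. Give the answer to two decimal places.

11.28 mass %

M((Mg0.71Fe0.29)3Al2Si3O12) = 430.562 g/mol.
Fe contributes 0.87 × 55.845 = 48.585 g per mole.
48.585/430.562 = 0.1128 → 11.28%.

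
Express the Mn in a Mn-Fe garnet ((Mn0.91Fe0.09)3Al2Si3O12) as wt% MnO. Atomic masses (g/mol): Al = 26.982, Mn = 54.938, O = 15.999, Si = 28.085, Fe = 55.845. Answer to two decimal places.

39.10 wt%

M((Mn0.91Fe0.09)3Al2Si3O12) = 495.266 g/mol; M(MnO) = 70.937 g/mol.
Moles MnO per formula unit = 2.73 Mn ÷ 1 = 2.7300.
MnO fraction = (2.7300 × 70.937) / 495.266 = 193.658/495.266 = 0.3910.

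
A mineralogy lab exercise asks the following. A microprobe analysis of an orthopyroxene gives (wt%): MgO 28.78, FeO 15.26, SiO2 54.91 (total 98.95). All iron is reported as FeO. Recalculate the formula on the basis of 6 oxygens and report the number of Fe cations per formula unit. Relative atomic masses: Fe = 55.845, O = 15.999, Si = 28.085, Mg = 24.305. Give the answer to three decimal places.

0.463 Fe apfu

28.78 wt% MgO ÷ 40.304 g/mol = 0.71407 mol, giving 0.71407 Mg and 0.71407 O.
15.26 wt% FeO ÷ 71.844 g/mol = 0.21240 mol, giving 0.21240 Fe and 0.21240 O.
54.91 wt% SiO2 ÷ 60.083 g/mol = 0.91390 mol, giving 0.91390 Si and 1.82780 O.
Oxygen sums to 2.75427; scaling by 6/2.75427 = 2.17844 puts the formula on 6 O.
Fe: 0.21240 × 2.17844 = 0.463 atoms per formula unit.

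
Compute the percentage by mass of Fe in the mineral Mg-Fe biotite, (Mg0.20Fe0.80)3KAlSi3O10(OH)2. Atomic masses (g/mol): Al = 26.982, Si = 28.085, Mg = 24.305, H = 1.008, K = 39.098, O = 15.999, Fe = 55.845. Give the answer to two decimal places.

27.19 weight percent

Formula mass = 0.60·24.305 + 2.40·55.845 + 1·39.098 + 1·26.982 + 3·28.085 + 12·15.999 + 2·1.008 = 492.950 g/mol, of which 134.028 g is Fe.
So Fe makes up 134.028/492.950 = 0.2719 of the mass, i.e. 27.19%.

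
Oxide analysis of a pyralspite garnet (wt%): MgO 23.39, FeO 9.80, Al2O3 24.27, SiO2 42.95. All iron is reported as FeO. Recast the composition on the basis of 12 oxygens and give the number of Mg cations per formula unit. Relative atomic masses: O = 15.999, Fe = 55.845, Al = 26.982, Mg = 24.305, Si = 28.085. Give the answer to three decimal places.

2.435 Mg apfu

MgO: 23.39/40.304 = 0.58034 mol → 0.58034 mol Mg, 0.58034 mol O.
FeO: 9.80/71.844 = 0.13641 mol → 0.13641 mol Fe, 0.13641 mol O.
Al2O3: 24.27/101.961 = 0.23803 mol → 0.47606 mol Al, 0.71409 mol O.
SiO2: 42.95/60.083 = 0.71484 mol → 0.71484 mol Si, 1.42968 mol O.
Total oxygen = 2.86052 mol. Normalization factor = 12/2.86052 = 4.19504.
Mg per 12 O = 0.58034 × 4.19504 = 2.435.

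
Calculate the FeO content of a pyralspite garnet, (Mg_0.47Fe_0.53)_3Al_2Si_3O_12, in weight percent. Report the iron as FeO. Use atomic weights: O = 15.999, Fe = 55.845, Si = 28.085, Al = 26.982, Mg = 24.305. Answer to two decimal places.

25.20 wt%

Molar mass of (Mg_0.47Fe_0.53)_3Al_2Si_3O_12 = 1.41×24.305 + 1.59×55.845 + 2×26.982 + 3×28.085 + 12×15.999 = 453.271 g/mol.
Each formula unit contains 1.59 Fe, equivalent to 1.59/1 = 1.5900 mol FeO.
M(FeO) = 1×55.845 + 1×15.999 = 71.844 g/mol.
Mass of FeO per formula unit = 1.5900 × 71.844 = 114.232 g.
FeO wt% = 114.232 / 453.271 × 100 = 25.20%.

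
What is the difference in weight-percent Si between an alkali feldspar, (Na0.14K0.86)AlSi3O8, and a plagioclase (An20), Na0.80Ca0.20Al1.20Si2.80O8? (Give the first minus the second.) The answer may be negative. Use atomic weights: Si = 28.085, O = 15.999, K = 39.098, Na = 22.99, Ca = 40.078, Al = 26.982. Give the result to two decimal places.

First mineral: 84.255 g Si in 276.072 g formula = 30.52 wt% Si.
Second mineral: 78.638 g Si in 265.416 g formula = 29.63 wt% Si.
30.52% − 29.63% gives a difference of 0.89 percentage points.

0.89 percentage points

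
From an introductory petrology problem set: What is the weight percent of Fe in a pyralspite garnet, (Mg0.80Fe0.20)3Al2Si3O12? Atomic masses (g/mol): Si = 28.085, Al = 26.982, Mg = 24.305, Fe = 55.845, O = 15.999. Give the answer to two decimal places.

7.94 mass %

M((Mg0.80Fe0.20)3Al2Si3O12) = 422.046 g/mol.
Fe contributes 0.60 × 55.845 = 33.507 g per mole.
33.507/422.046 = 0.0794 → 7.94%.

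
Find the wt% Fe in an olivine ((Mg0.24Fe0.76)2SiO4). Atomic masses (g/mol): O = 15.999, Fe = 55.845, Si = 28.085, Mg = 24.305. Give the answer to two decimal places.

45.00 mass %

M((Mg0.24Fe0.76)2SiO4) = 188.632 g/mol.
Fe contributes 1.52 × 55.845 = 84.884 g per mole.
84.884/188.632 = 0.4500 → 45.00%.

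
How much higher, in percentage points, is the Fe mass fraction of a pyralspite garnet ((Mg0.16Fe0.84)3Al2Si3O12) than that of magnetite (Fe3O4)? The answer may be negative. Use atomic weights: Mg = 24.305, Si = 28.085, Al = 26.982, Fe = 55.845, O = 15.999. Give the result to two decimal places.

Fe in (Mg0.16Fe0.84)3Al2Si3O12: molar mass 482.603 g/mol; 2.52×55.845 = 140.729 g → 29.16 wt%.
Fe in Fe3O4: molar mass 231.531 g/mol; 3×55.845 = 167.535 g → 72.36 wt%.
Difference = 29.16 − 72.36 = -43.20 percentage points.

-43.20 percentage points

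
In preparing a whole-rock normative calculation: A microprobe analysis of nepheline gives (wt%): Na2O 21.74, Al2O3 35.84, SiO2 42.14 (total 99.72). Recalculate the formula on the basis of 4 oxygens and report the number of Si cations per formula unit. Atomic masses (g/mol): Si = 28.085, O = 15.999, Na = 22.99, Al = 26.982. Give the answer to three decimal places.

0.999 Si apfu

Na2O (M=61.979): mol = 0.35076; Na = 0.70152, O = 0.35076.
Al2O3 (M=101.961): mol = 0.35151; Al = 0.70302, O = 1.05453.
SiO2 (M=60.083): mol = 0.70136; Si = 0.70136, O = 1.40272.
ΣO = 2.80801; factor = 4/ΣO = 1.42450.
Si apfu = 0.70136 × 1.42450 = 0.999.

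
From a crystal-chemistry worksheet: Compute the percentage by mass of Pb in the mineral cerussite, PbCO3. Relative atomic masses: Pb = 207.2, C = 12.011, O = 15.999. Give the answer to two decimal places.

77.54 mass %

Formula mass = 1·207.2 + 1·12.011 + 3·15.999 = 267.208 g/mol, of which 207.200 g is Pb.
So Pb makes up 207.200/267.208 = 0.7754 of the mass, i.e. 77.54%.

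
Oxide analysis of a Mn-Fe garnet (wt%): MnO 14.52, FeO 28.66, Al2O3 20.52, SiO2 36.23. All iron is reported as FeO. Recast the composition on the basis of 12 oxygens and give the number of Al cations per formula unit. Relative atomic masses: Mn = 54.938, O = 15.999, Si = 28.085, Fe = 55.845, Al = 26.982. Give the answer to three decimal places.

2.001 Al apfu

MnO (M=70.937): mol = 0.20469; Mn = 0.20469, O = 0.20469.
FeO (M=71.844): mol = 0.39892; Fe = 0.39892, O = 0.39892.
Al2O3 (M=101.961): mol = 0.20125; Al = 0.40250, O = 0.60375.
SiO2 (M=60.083): mol = 0.60300; Si = 0.60300, O = 1.20600.
ΣO = 2.41336; factor = 12/ΣO = 4.97232.
Al apfu = 0.40250 × 4.97232 = 2.001.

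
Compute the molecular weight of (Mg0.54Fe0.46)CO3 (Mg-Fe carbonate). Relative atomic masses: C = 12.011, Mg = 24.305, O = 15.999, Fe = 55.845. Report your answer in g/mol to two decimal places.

M = 0.54×24.305 + 0.46×55.845 + 1×12.011 + 3×15.999

98.82 g/mol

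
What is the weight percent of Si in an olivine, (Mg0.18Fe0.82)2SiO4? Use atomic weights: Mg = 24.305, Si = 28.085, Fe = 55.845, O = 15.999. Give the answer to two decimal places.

14.60 wt%

Molar mass of (Mg0.18Fe0.82)2SiO4: 0.36·24.305 + 1.64·55.845 + 1·28.085 + 4·15.999 = 192.417 g/mol.
Mass of Si per formula unit: 1 × 28.085 = 28.085 g.
Weight fraction Si = 28.085 / 192.417 = 0.1460.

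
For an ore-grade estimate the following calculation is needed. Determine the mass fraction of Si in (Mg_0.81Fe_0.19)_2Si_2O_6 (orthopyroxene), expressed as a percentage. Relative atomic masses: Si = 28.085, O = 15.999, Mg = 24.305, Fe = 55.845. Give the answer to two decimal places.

M((Mg_0.81Fe_0.19)_2Si_2O_6) = 212.759 g/mol.
Si contributes 2 × 28.085 = 56.170 g per mole.
56.170/212.759 = 0.2640 → 26.40%.

26.40 wt%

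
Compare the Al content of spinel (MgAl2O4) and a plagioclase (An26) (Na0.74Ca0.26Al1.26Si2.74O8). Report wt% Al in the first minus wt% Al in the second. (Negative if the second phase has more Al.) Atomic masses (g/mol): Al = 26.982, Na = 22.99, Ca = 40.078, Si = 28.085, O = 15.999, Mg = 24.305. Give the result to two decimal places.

Al in MgAl2O4: molar mass 142.265 g/mol; 2×26.982 = 53.964 g → 37.93 wt%.
Al in Na0.74Ca0.26Al1.26Si2.74O8: molar mass 266.375 g/mol; 1.26×26.982 = 33.997 g → 12.76 wt%.
Difference = 37.93 − 12.76 = 25.17 percentage points.

25.17 percentage points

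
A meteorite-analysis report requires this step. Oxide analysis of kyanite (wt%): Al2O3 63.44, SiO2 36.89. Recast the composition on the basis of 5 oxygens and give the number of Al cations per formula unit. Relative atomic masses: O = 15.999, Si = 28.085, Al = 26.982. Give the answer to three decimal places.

63.44 wt% Al2O3 ÷ 101.961 g/mol = 0.62220 mol, giving 1.24440 Al and 1.86660 O.
36.89 wt% SiO2 ÷ 60.083 g/mol = 0.61398 mol, giving 0.61398 Si and 1.22796 O.
Oxygen sums to 3.09456; scaling by 5/3.09456 = 1.61574 puts the formula on 5 O.
Al: 1.24440 × 1.61574 = 2.011 atoms per formula unit.

2.011 Al apfu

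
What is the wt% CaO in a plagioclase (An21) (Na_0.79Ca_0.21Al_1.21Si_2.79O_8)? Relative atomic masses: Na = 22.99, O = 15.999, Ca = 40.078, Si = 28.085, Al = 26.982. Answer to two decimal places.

4.43 wt%

Molar mass of Na_0.79Ca_0.21Al_1.21Si_2.79O_8 = 0.79·22.99 + 0.21·40.078 + 1.21·26.982 + 2.79·28.085 + 8·15.999 = 265.576 g/mol.
Each formula unit contains 0.21 Ca, equivalent to 0.21/1 = 0.2100 mol CaO.
M(CaO) = 1×40.078 + 1×15.999 = 56.077 g/mol.
Mass of CaO per formula unit = 0.2100 × 56.077 = 11.776 g.
CaO wt% = 11.776 / 265.576 × 100 = 4.43%.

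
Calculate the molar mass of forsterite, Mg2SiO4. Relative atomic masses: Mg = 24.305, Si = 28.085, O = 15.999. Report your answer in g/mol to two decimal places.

140.69 g/mol

The formula mass is the sum 2(24.305) + 1(28.085) + 4(15.999).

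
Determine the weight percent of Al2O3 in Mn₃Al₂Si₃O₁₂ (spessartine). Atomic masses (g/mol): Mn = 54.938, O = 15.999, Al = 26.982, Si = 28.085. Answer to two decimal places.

20.60 wt%

Molar mass of Mn₃Al₂Si₃O₁₂ = 3×54.938 + 2×26.982 + 3×28.085 + 12×15.999 = 495.021 g/mol.
Each formula unit contains 2 Al, equivalent to 2/2 = 1.0000 mol Al2O3.
M(Al2O3) = 2×26.982 + 3×15.999 = 101.961 g/mol.
Mass of Al2O3 per formula unit = 1.0000 × 101.961 = 101.961 g.
Al2O3 wt% = 101.961 / 495.021 × 100 = 20.60%.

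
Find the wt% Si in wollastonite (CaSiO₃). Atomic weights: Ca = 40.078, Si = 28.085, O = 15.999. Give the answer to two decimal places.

Molar mass of CaSiO₃: 1×40.078 + 1×28.085 + 3×15.999 = 116.160 g/mol.
Mass of Si per formula unit: 1 × 28.085 = 28.085 g.
Weight fraction Si = 28.085 / 116.160 = 0.2418.

24.18 mass %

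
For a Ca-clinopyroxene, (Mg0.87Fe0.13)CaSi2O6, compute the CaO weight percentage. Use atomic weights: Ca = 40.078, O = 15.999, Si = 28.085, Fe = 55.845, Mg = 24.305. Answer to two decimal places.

25.41 wt%

Formula mass = 220.647 g/mol.
1 Ca → 1.0000 mol CaO per formula unit; M(CaO) = 56.077, so CaO mass = 56.077 g.
56.077/220.647 × 100 = 25.41 wt%.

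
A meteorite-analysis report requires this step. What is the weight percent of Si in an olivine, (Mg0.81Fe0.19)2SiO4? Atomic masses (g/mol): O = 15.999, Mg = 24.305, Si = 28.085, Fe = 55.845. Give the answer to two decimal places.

18.40 weight percent

Molar mass of (Mg0.81Fe0.19)2SiO4: 1.62·24.305 + 0.38·55.845 + 1·28.085 + 4·15.999 = 152.676 g/mol.
Mass of Si per formula unit: 1 × 28.085 = 28.085 g.
Weight fraction Si = 28.085 / 152.676 = 0.1840.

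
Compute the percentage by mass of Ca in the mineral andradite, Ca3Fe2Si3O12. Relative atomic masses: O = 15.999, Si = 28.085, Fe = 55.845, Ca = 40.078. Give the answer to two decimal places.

23.66 mass %

Molar mass of Ca3Fe2Si3O12: 3·40.078 + 2·55.845 + 3·28.085 + 12·15.999 = 508.167 g/mol.
Mass of Ca per formula unit: 3 × 40.078 = 120.234 g.
Weight fraction Ca = 120.234 / 508.167 = 0.2366.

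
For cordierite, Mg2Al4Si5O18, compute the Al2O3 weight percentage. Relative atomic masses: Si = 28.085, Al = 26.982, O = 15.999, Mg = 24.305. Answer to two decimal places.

34.86 wt%

Molar mass of Mg2Al4Si5O18 = 2·24.305 + 4·26.982 + 5·28.085 + 18·15.999 = 584.945 g/mol.
Each formula unit contains 4 Al, equivalent to 4/2 = 2.0000 mol Al2O3.
M(Al2O3) = 2×26.982 + 3×15.999 = 101.961 g/mol.
Mass of Al2O3 per formula unit = 2.0000 × 101.961 = 203.922 g.
Al2O3 wt% = 203.922 / 584.945 × 100 = 34.86%.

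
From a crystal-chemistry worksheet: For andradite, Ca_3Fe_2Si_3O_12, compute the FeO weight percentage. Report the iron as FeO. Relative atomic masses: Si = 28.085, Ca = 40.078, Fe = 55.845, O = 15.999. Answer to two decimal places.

28.28 wt%

M(Ca_3Fe_2Si_3O_12) = 508.167 g/mol; M(FeO) = 71.844 g/mol.
Moles FeO per formula unit = 2 Fe ÷ 1 = 2.0000.
FeO fraction = (2.0000 × 71.844) / 508.167 = 143.688/508.167 = 0.2828.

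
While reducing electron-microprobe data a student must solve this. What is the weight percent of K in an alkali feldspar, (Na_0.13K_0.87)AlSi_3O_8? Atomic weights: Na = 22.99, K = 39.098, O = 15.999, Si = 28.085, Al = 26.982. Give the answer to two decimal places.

Molar mass of (Na_0.13K_0.87)AlSi_3O_8: 0.13*22.99 + 0.87*39.098 + 1*26.982 + 3*28.085 + 8*15.999 = 276.233 g/mol.
Mass of K per formula unit: 0.87 × 39.098 = 34.015 g.
Weight fraction K = 34.015 / 276.233 = 0.1231.

12.31 mass %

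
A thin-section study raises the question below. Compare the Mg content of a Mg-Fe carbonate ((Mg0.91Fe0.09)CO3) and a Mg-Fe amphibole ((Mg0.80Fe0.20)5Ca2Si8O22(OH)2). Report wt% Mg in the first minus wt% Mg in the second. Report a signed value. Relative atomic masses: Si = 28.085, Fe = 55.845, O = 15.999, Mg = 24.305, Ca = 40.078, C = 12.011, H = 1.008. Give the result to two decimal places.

M((Mg0.91Fe0.09)CO3) = 87.152 g/mol, so wt% Mg = 22.118/87.152 × 100 = 25.38%.
M((Mg0.80Fe0.20)5Ca2Si8O22(OH)2) = 843.893 g/mol, so wt% Mg = 97.220/843.893 × 100 = 11.52%.
25.38 − 11.52 = 13.86 pp.

13.86 percentage points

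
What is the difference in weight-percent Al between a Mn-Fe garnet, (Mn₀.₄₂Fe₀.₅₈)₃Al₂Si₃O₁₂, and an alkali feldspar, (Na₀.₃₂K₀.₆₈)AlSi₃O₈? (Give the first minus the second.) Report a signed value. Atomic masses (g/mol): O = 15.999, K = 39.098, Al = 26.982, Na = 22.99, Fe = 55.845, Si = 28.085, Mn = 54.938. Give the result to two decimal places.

0.99 percentage points

Al in (Mn₀.₄₂Fe₀.₅₈)₃Al₂Si₃O₁₂: molar mass 496.599 g/mol; 2×26.982 = 53.964 g → 10.87 wt%.
Al in (Na₀.₃₂K₀.₆₈)AlSi₃O₈: molar mass 273.172 g/mol; 1×26.982 = 26.982 g → 9.88 wt%.
Difference = 10.87 − 9.88 = 0.99 percentage points.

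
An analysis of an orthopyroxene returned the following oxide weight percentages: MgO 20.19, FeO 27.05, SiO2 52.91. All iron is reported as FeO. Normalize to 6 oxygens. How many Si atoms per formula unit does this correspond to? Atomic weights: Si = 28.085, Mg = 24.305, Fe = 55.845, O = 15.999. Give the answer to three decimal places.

MgO (M=40.304): mol = 0.50094; Mg = 0.50094, O = 0.50094.
FeO (M=71.844): mol = 0.37651; Fe = 0.37651, O = 0.37651.
SiO2 (M=60.083): mol = 0.88062; Si = 0.88062, O = 1.76124.
ΣO = 2.63869; factor = 6/ΣO = 2.27386.
Si apfu = 0.88062 × 2.27386 = 2.002.

2.002 Si apfu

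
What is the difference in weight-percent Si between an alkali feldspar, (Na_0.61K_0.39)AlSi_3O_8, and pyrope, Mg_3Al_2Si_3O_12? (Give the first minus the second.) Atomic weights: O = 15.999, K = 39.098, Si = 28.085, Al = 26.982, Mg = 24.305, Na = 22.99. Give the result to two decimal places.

M((Na_0.61K_0.39)AlSi_3O_8) = 268.501 g/mol, so wt% Si = 84.255/268.501 × 100 = 31.38%.
M(Mg_3Al_2Si_3O_12) = 403.122 g/mol, so wt% Si = 84.255/403.122 × 100 = 20.90%.
31.38 − 20.90 = 10.48 pp.

10.48 percentage points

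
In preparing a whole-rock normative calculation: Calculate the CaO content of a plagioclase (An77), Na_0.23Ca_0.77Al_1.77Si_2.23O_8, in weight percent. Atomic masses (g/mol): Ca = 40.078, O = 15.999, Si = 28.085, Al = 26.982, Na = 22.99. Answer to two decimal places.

15.73 wt%

M(Na_0.23Ca_0.77Al_1.77Si_2.23O_8) = 274.527 g/mol; M(CaO) = 56.077 g/mol.
Moles CaO per formula unit = 0.77 Ca ÷ 1 = 0.7700.
CaO fraction = (0.7700 × 56.077) / 274.527 = 43.179/274.527 = 0.1573.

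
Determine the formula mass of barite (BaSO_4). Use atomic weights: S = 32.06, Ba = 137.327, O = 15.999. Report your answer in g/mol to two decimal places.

Ba: 1 × 137.327 = 137.3270
S: 1 × 32.06 = 32.0600
O: 4 × 15.999 = 63.9960
Summing the contributions gives the formula mass.

233.38 g/mol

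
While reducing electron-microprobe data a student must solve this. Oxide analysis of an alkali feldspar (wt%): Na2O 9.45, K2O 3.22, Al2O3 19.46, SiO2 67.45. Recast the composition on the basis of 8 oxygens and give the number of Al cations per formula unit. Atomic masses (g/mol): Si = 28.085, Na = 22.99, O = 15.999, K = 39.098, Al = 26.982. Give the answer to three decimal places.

Na2O (M=61.979): mol = 0.15247; Na = 0.30494, O = 0.15247.
K2O (M=94.195): mol = 0.03418; K = 0.06836, O = 0.03418.
Al2O3 (M=101.961): mol = 0.19086; Al = 0.38172, O = 0.57258.
SiO2 (M=60.083): mol = 1.12261; Si = 1.12261, O = 2.24522.
ΣO = 3.00445; factor = 8/ΣO = 2.66272.
Al apfu = 0.38172 × 2.66272 = 1.016.

1.016 Al apfu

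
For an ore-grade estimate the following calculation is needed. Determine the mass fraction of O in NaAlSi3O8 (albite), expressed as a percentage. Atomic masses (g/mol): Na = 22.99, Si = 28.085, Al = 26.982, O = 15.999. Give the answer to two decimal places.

Formula mass = 1*22.99 + 1*26.982 + 3*28.085 + 8*15.999 = 262.219 g/mol, of which 127.992 g is O.
So O makes up 127.992/262.219 = 0.4881 of the mass, i.e. 48.81%.

48.81 weight percent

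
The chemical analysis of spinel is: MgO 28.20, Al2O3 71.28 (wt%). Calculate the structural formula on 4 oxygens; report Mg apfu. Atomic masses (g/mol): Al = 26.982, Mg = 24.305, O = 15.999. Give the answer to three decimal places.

MgO (M=40.304): mol = 0.69968; Mg = 0.69968, O = 0.69968.
Al2O3 (M=101.961): mol = 0.69909; Al = 1.39818, O = 2.09727.
ΣO = 2.79695; factor = 4/ΣO = 1.43013.
Mg apfu = 0.69968 × 1.43013 = 1.001.

1.001 Mg apfu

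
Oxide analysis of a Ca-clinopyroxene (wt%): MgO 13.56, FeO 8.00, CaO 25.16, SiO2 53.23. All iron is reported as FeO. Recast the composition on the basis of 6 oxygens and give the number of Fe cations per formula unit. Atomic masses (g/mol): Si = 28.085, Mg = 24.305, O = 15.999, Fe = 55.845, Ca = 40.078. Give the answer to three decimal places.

0.250 Fe apfu

MgO (M=40.304): mol = 0.33644; Mg = 0.33644, O = 0.33644.
FeO (M=71.844): mol = 0.11135; Fe = 0.11135, O = 0.11135.
CaO (M=56.077): mol = 0.44867; Ca = 0.44867, O = 0.44867.
SiO2 (M=60.083): mol = 0.88594; Si = 0.88594, O = 1.77188.
ΣO = 2.66834; factor = 6/ΣO = 2.24859.
Fe apfu = 0.11135 × 2.24859 = 0.250.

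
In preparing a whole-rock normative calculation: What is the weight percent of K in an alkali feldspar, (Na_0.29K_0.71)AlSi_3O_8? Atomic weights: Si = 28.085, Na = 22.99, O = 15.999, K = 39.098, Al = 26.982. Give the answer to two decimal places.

10.14 mass %

Formula mass = 0.29×22.99 + 0.71×39.098 + 1×26.982 + 3×28.085 + 8×15.999 = 273.656 g/mol, of which 27.760 g is K.
So K makes up 27.760/273.656 = 0.1014 of the mass, i.e. 10.14%.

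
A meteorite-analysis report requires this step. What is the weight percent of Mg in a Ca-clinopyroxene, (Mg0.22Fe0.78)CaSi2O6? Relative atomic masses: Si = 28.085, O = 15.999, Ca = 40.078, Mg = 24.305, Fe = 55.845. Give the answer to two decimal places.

2.22 mass %

Molar mass of (Mg0.22Fe0.78)CaSi2O6: 0.22×24.305 + 0.78×55.845 + 1×40.078 + 2×28.085 + 6×15.999 = 241.148 g/mol.
Mass of Mg per formula unit: 0.22 × 24.305 = 5.347 g.
Weight fraction Mg = 5.347 / 241.148 = 0.0222.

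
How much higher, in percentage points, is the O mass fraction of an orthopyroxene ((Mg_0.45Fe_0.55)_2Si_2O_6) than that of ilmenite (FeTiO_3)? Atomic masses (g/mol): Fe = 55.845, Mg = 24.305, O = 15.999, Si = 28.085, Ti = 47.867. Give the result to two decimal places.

O in (Mg_0.45Fe_0.55)_2Si_2O_6: molar mass 235.468 g/mol; 6×15.999 = 95.994 g → 40.77 wt%.
O in FeTiO_3: molar mass 151.709 g/mol; 3×15.999 = 47.997 g → 31.64 wt%.
Difference = 40.77 − 31.64 = 9.13 percentage points.

9.13 percentage points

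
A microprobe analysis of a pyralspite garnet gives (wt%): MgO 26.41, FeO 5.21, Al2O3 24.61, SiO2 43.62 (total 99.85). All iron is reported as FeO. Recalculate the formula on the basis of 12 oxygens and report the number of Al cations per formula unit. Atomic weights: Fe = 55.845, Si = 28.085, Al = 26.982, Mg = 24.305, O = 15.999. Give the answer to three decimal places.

26.41 wt% MgO ÷ 40.304 g/mol = 0.65527 mol, giving 0.65527 Mg and 0.65527 O.
5.21 wt% FeO ÷ 71.844 g/mol = 0.07252 mol, giving 0.07252 Fe and 0.07252 O.
24.61 wt% Al2O3 ÷ 101.961 g/mol = 0.24137 mol, giving 0.48274 Al and 0.72411 O.
43.62 wt% SiO2 ÷ 60.083 g/mol = 0.72600 mol, giving 0.72600 Si and 1.45200 O.
Oxygen sums to 2.90390; scaling by 12/2.90390 = 4.13237 puts the formula on 12 O.
Al: 0.48274 × 4.13237 = 1.995 atoms per formula unit.

1.995 Al apfu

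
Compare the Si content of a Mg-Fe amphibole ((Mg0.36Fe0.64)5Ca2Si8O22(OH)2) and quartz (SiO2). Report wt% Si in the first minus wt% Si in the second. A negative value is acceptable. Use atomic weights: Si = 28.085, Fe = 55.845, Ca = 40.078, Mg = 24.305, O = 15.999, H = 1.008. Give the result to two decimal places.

First mineral: 224.680 g Si in 913.281 g formula = 24.60 wt% Si.
Second mineral: 28.085 g Si in 60.083 g formula = 46.74 wt% Si.
24.60% − 46.74% gives a difference of -22.14 percentage points.

-22.14 percentage points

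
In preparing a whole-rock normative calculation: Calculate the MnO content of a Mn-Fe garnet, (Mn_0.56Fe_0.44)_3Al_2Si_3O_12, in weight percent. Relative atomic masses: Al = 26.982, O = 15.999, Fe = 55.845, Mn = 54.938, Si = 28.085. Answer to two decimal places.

24.02 wt%

Formula mass = 496.218 g/mol.
1.68 Mn → 1.6800 mol MnO per formula unit; M(MnO) = 70.937, so MnO mass = 119.174 g.
119.174/496.218 × 100 = 24.02 wt%.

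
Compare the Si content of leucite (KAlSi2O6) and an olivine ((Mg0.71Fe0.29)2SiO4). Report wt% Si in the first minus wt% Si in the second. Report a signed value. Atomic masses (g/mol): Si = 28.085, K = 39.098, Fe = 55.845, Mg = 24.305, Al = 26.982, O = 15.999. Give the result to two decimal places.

M(KAlSi2O6) = 218.244 g/mol, so wt% Si = 56.170/218.244 × 100 = 25.74%.
M((Mg0.71Fe0.29)2SiO4) = 158.984 g/mol, so wt% Si = 28.085/158.984 × 100 = 17.67%.
25.74 − 17.67 = 8.07 pp.

8.07 percentage points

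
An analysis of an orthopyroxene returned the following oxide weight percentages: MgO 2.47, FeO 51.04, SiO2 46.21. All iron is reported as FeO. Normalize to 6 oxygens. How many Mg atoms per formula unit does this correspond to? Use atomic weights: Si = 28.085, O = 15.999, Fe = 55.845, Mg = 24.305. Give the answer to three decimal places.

0.159 Mg apfu

MgO (M=40.304): mol = 0.06128; Mg = 0.06128, O = 0.06128.
FeO (M=71.844): mol = 0.71043; Fe = 0.71043, O = 0.71043.
SiO2 (M=60.083): mol = 0.76910; Si = 0.76910, O = 1.53820.
ΣO = 2.30991; factor = 6/ΣO = 2.59750.
Mg apfu = 0.06128 × 2.59750 = 0.159.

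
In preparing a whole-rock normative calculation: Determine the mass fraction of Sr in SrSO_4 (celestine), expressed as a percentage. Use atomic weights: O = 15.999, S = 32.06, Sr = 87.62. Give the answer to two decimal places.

47.70 weight percent

Molar mass of SrSO_4: 1×87.62 + 1×32.06 + 4×15.999 = 183.676 g/mol.
Mass of Sr per formula unit: 1 × 87.62 = 87.620 g.
Weight fraction Sr = 87.620 / 183.676 = 0.4770.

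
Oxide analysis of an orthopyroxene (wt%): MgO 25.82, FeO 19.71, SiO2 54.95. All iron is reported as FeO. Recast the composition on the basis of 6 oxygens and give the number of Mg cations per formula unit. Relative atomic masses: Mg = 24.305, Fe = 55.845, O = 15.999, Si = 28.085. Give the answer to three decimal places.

1.401 Mg apfu

MgO: 25.82/40.304 = 0.64063 mol → 0.64063 mol Mg, 0.64063 mol O.
FeO: 19.71/71.844 = 0.27434 mol → 0.27434 mol Fe, 0.27434 mol O.
SiO2: 54.95/60.083 = 0.91457 mol → 0.91457 mol Si, 1.82914 mol O.
Total oxygen = 2.74411 mol. Normalization factor = 6/2.74411 = 2.18650.
Mg per 6 O = 0.64063 × 2.18650 = 1.401.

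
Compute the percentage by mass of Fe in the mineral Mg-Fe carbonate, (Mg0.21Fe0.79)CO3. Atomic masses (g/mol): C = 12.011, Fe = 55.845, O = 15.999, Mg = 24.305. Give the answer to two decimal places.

40.39 wt%

M((Mg0.21Fe0.79)CO3) = 109.230 g/mol.
Fe contributes 0.79 × 55.845 = 44.118 g per mole.
44.118/109.230 = 0.4039 → 40.39%.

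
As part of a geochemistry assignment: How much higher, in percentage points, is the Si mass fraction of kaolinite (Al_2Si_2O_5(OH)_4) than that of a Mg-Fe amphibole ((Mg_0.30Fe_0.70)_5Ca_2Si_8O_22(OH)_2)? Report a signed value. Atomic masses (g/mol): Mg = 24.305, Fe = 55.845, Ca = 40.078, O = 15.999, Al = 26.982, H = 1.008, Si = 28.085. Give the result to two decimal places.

-2.59 percentage points

Si in Al_2Si_2O_5(OH)_4: molar mass 258.157 g/mol; 2×28.085 = 56.170 g → 21.76 wt%.
Si in (Mg_0.30Fe_0.70)_5Ca_2Si_8O_22(OH)_2: molar mass 922.743 g/mol; 8×28.085 = 224.680 g → 24.35 wt%.
Difference = 21.76 − 24.35 = -2.59 percentage points.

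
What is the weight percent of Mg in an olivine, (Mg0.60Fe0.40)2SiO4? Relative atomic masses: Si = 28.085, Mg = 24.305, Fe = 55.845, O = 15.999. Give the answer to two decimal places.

17.58 weight percent

M((Mg0.60Fe0.40)2SiO4) = 165.923 g/mol.
Mg contributes 1.20 × 24.305 = 29.166 g per mole.
29.166/165.923 = 0.1758 → 17.58%.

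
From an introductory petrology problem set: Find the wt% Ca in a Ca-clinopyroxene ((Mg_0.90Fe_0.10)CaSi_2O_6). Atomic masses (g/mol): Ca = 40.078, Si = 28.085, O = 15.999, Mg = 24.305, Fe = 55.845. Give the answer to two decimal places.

Molar mass of (Mg_0.90Fe_0.10)CaSi_2O_6: 0.90×24.305 + 0.10×55.845 + 1×40.078 + 2×28.085 + 6×15.999 = 219.701 g/mol.
Mass of Ca per formula unit: 1 × 40.078 = 40.078 g.
Weight fraction Ca = 40.078 / 219.701 = 0.1824.

18.24 mass %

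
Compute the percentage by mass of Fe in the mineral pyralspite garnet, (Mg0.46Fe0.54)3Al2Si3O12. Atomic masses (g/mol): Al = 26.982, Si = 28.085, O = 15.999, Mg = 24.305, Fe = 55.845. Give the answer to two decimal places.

19.92 mass %

Molar mass of (Mg0.46Fe0.54)3Al2Si3O12: 1.38×24.305 + 1.62×55.845 + 2×26.982 + 3×28.085 + 12×15.999 = 454.217 g/mol.
Mass of Fe per formula unit: 1.62 × 55.845 = 90.469 g.
Weight fraction Fe = 90.469 / 454.217 = 0.1992.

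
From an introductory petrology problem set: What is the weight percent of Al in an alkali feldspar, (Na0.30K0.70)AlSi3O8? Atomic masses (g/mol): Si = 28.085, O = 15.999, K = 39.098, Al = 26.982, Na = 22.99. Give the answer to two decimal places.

Molar mass of (Na0.30K0.70)AlSi3O8: 0.30*22.99 + 0.70*39.098 + 1*26.982 + 3*28.085 + 8*15.999 = 273.495 g/mol.
Mass of Al per formula unit: 1 × 26.982 = 26.982 g.
Weight fraction Al = 26.982 / 273.495 = 0.0987.

9.87 wt%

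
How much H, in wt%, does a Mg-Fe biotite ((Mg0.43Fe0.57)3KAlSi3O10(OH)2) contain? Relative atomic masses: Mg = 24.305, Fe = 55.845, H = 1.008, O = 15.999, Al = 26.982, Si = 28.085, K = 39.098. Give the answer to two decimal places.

M((Mg0.43Fe0.57)3KAlSi3O10(OH)2) = 471.187 g/mol.
H contributes 2 × 1.008 = 2.016 g per mole.
2.016/471.187 = 0.0043 → 0.43%.

0.43 wt%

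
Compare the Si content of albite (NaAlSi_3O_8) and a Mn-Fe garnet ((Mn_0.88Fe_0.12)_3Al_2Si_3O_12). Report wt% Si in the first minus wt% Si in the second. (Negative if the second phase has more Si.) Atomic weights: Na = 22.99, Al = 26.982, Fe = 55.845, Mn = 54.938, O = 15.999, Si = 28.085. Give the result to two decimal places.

15.12 percentage points

First mineral: 84.255 g Si in 262.219 g formula = 32.13 wt% Si.
Second mineral: 84.255 g Si in 495.348 g formula = 17.01 wt% Si.
32.13% − 17.01% gives a difference of 15.12 percentage points.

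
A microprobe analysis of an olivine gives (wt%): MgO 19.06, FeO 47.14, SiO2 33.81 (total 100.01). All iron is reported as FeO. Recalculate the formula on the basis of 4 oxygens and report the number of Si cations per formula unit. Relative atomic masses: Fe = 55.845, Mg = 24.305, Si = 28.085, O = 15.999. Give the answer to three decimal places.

MgO (M=40.304): mol = 0.47291; Mg = 0.47291, O = 0.47291.
FeO (M=71.844): mol = 0.65614; Fe = 0.65614, O = 0.65614.
SiO2 (M=60.083): mol = 0.56272; Si = 0.56272, O = 1.12544.
ΣO = 2.25449; factor = 4/ΣO = 1.77424.
Si apfu = 0.56272 × 1.77424 = 0.998.

0.998 Si apfu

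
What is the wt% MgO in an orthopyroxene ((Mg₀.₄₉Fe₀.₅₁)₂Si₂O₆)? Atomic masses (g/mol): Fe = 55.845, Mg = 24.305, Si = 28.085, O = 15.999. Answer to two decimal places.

Molar mass of (Mg₀.₄₉Fe₀.₅₁)₂Si₂O₆ = 0.98·24.305 + 1.02·55.845 + 2·28.085 + 6·15.999 = 232.945 g/mol.
Each formula unit contains 0.98 Mg, equivalent to 0.98/1 = 0.9800 mol MgO.
M(MgO) = 1×24.305 + 1×15.999 = 40.304 g/mol.
Mass of MgO per formula unit = 0.9800 × 40.304 = 39.498 g.
MgO wt% = 39.498 / 232.945 × 100 = 16.96%.

16.96 wt%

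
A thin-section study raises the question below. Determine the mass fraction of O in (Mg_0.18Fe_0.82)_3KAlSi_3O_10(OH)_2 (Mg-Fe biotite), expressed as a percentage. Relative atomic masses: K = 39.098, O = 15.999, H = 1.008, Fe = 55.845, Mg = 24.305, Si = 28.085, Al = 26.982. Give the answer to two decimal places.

38.80 mass %

Formula mass = 0.54*24.305 + 2.46*55.845 + 1*39.098 + 1*26.982 + 3*28.085 + 12*15.999 + 2*1.008 = 494.842 g/mol, of which 191.988 g is O.
So O makes up 191.988/494.842 = 0.3880 of the mass, i.e. 38.80%.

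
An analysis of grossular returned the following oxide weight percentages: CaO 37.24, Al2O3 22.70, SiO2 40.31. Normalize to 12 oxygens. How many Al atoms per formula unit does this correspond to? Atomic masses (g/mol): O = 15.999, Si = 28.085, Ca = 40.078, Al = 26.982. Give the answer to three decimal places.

37.24 wt% CaO ÷ 56.077 g/mol = 0.66409 mol, giving 0.66409 Ca and 0.66409 O.
22.70 wt% Al2O3 ÷ 101.961 g/mol = 0.22263 mol, giving 0.44526 Al and 0.66789 O.
40.31 wt% SiO2 ÷ 60.083 g/mol = 0.67091 mol, giving 0.67091 Si and 1.34182 O.
Oxygen sums to 2.67380; scaling by 12/2.67380 = 4.48799 puts the formula on 12 O.
Al: 0.44526 × 4.48799 = 1.998 atoms per formula unit.

1.998 Al apfu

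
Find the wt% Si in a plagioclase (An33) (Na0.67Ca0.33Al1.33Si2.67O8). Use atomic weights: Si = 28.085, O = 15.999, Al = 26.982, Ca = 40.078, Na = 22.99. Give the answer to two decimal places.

M(Na0.67Ca0.33Al1.33Si2.67O8) = 267.494 g/mol.
Si contributes 2.67 × 28.085 = 74.987 g per mole.
74.987/267.494 = 0.2803 → 28.03%.

28.03 mass %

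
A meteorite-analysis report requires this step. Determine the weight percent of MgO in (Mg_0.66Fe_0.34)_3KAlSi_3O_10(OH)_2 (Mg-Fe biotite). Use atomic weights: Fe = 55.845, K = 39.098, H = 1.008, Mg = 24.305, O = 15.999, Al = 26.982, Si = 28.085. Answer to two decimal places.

Molar mass of (Mg_0.66Fe_0.34)_3KAlSi_3O_10(OH)_2 = 1.98×24.305 + 1.02×55.845 + 1×39.098 + 1×26.982 + 3×28.085 + 12×15.999 + 2×1.008 = 449.425 g/mol.
Each formula unit contains 1.98 Mg, equivalent to 1.98/1 = 1.9800 mol MgO.
M(MgO) = 1×24.305 + 1×15.999 = 40.304 g/mol.
Mass of MgO per formula unit = 1.9800 × 40.304 = 79.802 g.
MgO wt% = 79.802 / 449.425 × 100 = 17.76%.

17.76 wt%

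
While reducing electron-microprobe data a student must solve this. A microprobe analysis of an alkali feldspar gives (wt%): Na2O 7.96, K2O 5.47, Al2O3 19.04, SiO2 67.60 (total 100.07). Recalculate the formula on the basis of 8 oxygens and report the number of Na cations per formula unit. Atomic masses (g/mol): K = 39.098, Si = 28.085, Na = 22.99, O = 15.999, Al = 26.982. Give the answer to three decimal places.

Na2O: 7.96/61.979 = 0.12843 mol → 0.25686 mol Na, 0.12843 mol O.
K2O: 5.47/94.195 = 0.05807 mol → 0.11614 mol K, 0.05807 mol O.
Al2O3: 19.04/101.961 = 0.18674 mol → 0.37348 mol Al, 0.56022 mol O.
SiO2: 67.60/60.083 = 1.12511 mol → 1.12511 mol Si, 2.25022 mol O.
Total oxygen = 2.99694 mol. Normalization factor = 8/2.99694 = 2.66939.
Na per 8 O = 0.25686 × 2.66939 = 0.686.

0.686 Na apfu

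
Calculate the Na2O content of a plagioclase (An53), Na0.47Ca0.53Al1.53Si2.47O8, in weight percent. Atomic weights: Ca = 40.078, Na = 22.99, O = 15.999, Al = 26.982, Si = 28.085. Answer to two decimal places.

5.38 wt%

Formula mass = 270.691 g/mol.
0.47 Na → 0.2350 mol Na2O per formula unit; M(Na2O) = 61.979, so Na2O mass = 14.565 g.
14.565/270.691 × 100 = 5.38 wt%.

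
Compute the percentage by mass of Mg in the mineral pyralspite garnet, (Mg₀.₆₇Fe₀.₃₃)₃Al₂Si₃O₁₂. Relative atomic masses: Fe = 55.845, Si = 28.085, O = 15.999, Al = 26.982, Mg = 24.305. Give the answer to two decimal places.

11.25 weight percent

Molar mass of (Mg₀.₆₇Fe₀.₃₃)₃Al₂Si₃O₁₂: 2.01*24.305 + 0.99*55.845 + 2*26.982 + 3*28.085 + 12*15.999 = 434.347 g/mol.
Mass of Mg per formula unit: 2.01 × 24.305 = 48.853 g.
Weight fraction Mg = 48.853 / 434.347 = 0.1125.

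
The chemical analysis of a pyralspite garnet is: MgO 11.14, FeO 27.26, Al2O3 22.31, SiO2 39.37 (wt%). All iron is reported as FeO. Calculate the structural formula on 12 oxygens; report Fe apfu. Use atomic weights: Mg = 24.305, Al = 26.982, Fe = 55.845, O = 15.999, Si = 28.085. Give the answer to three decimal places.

MgO: 11.14/40.304 = 0.27640 mol → 0.27640 mol Mg, 0.27640 mol O.
FeO: 27.26/71.844 = 0.37943 mol → 0.37943 mol Fe, 0.37943 mol O.
Al2O3: 22.31/101.961 = 0.21881 mol → 0.43762 mol Al, 0.65643 mol O.
SiO2: 39.37/60.083 = 0.65526 mol → 0.65526 mol Si, 1.31052 mol O.
Total oxygen = 2.62278 mol. Normalization factor = 12/2.62278 = 4.57530.
Fe per 12 O = 0.37943 × 4.57530 = 1.736.

1.736 Fe apfu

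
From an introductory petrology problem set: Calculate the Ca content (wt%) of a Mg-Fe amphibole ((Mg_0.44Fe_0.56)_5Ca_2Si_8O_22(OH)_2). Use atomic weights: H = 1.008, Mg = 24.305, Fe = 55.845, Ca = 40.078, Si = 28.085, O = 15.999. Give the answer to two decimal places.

8.90 wt%

Formula mass = 2.20*24.305 + 2.80*55.845 + 2*40.078 + 8*28.085 + 24*15.999 + 2*1.008 = 900.665 g/mol, of which 80.156 g is Ca.
So Ca makes up 80.156/900.665 = 0.0890 of the mass, i.e. 8.90%.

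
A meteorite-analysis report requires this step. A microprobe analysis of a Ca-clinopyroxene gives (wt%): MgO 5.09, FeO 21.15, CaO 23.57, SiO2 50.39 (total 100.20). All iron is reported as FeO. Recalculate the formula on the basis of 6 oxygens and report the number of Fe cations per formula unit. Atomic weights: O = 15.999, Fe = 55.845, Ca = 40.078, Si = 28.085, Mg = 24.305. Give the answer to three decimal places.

0.701 Fe apfu

5.09 wt% MgO ÷ 40.304 g/mol = 0.12629 mol, giving 0.12629 Mg and 0.12629 O.
21.15 wt% FeO ÷ 71.844 g/mol = 0.29439 mol, giving 0.29439 Fe and 0.29439 O.
23.57 wt% CaO ÷ 56.077 g/mol = 0.42031 mol, giving 0.42031 Ca and 0.42031 O.
50.39 wt% SiO2 ÷ 60.083 g/mol = 0.83867 mol, giving 0.83867 Si and 1.67734 O.
Oxygen sums to 2.51833; scaling by 6/2.51833 = 2.38253 puts the formula on 6 O.
Fe: 0.29439 × 2.38253 = 0.701 atoms per formula unit.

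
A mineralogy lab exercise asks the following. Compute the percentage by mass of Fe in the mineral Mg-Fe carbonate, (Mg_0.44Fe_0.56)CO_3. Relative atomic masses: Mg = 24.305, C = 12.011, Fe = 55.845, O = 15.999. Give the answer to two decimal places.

Molar mass of (Mg_0.44Fe_0.56)CO_3: 0.44*24.305 + 0.56*55.845 + 1*12.011 + 3*15.999 = 101.975 g/mol.
Mass of Fe per formula unit: 0.56 × 55.845 = 31.273 g.
Weight fraction Fe = 31.273 / 101.975 = 0.3067.

30.67 mass %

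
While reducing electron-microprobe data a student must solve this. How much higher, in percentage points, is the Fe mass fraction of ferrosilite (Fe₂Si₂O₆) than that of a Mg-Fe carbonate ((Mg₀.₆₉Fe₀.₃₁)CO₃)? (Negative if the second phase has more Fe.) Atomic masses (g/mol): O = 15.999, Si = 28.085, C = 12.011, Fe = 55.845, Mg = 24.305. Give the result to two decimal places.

23.93 percentage points

First mineral: 111.690 g Fe in 263.854 g formula = 42.33 wt% Fe.
Second mineral: 17.312 g Fe in 94.090 g formula = 18.40 wt% Fe.
42.33% − 18.40% gives a difference of 23.93 percentage points.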